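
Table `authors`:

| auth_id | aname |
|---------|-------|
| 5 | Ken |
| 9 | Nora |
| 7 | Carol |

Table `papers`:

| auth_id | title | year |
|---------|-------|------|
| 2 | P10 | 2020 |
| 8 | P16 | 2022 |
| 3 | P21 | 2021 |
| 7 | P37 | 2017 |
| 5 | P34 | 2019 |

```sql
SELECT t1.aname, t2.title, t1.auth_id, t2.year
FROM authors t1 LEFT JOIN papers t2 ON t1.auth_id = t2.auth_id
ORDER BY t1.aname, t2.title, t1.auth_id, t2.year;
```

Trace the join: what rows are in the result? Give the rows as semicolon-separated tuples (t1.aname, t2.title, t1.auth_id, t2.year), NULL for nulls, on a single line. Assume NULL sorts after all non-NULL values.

LEFT JOIN keeps every row from `authors`; unmatched rows get NULL for `papers`'s columns.
Matching on t1.auth_id = t2.auth_id.
- auth_id=5: 1 matching t2 row(s), so 1 row(s) emitted.
- auth_id=9: no t2 row matches, row kept with t2 columns NULL.
- auth_id=7: 1 matching t2 row(s), so 1 row(s) emitted.
After projecting and ordering:
t1.aname | t2.title | t1.auth_id | t2.year
Carol | P37 | 7 | 2017
Ken | P34 | 5 | 2019
Nora | NULL | 9 | NULL

(Carol, P37, 7, 2017); (Ken, P34, 5, 2019); (Nora, NULL, 9, NULL)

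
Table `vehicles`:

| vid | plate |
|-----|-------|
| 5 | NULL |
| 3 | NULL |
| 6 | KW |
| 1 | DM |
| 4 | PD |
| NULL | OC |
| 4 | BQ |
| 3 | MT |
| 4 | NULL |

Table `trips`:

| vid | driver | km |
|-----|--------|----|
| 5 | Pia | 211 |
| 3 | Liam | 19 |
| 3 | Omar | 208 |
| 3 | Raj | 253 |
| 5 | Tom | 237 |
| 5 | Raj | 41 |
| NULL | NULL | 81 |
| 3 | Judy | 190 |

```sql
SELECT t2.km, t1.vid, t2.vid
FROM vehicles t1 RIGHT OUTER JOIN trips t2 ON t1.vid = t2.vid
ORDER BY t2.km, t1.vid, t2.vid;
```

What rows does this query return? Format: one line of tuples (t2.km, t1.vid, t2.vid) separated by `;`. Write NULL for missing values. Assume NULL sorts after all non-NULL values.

(19, 3, 3); (19, 3, 3); (41, 5, 5); (81, NULL, NULL); (190, 3, 3); (190, 3, 3); (208, 3, 3); (208, 3, 3); (211, 5, 5); (237, 5, 5); (253, 3, 3); (253, 3, 3)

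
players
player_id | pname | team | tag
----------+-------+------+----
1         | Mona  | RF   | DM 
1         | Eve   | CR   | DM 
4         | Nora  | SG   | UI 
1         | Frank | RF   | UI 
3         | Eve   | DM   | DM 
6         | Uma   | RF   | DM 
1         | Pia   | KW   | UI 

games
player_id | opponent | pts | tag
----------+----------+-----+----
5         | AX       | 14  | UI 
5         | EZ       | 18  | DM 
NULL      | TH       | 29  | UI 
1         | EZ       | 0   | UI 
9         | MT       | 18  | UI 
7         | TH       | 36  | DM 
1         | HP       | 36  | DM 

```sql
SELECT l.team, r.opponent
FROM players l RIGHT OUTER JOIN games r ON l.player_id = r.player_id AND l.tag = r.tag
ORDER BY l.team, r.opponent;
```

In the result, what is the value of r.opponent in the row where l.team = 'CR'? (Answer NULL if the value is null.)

HP

RIGHT JOIN keeps every row from `games`; unmatched rows get NULL for `players`'s columns.
Matching on l.player_id = r.player_id AND l.tag = r.tag. A NULL in a compared column never satisfies the condition.
Matched pairs: 4; unmatched r rows kept: 5.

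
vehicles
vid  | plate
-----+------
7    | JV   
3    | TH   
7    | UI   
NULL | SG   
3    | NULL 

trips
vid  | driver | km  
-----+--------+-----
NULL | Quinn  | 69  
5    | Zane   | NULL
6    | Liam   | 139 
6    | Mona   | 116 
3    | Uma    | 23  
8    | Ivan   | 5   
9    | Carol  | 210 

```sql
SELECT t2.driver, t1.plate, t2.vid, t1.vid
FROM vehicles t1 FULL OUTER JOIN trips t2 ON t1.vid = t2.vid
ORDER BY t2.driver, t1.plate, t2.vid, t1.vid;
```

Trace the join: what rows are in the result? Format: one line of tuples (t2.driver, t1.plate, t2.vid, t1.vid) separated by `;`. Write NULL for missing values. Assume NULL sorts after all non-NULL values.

(Carol, NULL, 9, NULL); (Ivan, NULL, 8, NULL); (Liam, NULL, 6, NULL); (Mona, NULL, 6, NULL); (Quinn, NULL, NULL, NULL); (Uma, TH, 3, 3); (Uma, NULL, 3, 3); (Zane, NULL, 5, NULL); (NULL, JV, NULL, 7); (NULL, SG, NULL, NULL); (NULL, UI, NULL, 7)

FULL OUTER JOIN keeps every row from both sides; unmatched rows get NULL for the other side's columns.
Matching on t1.vid = t2.vid. A NULL in a compared column never satisfies the condition.
- t1[0] vid=7 → no match; kept with NULLs on the t2 side.
- t1[1] vid=3 → 1 match(es) in t2 → 1 row(s).
- t1[2] vid=7 → no match; kept with NULLs on the t2 side.
- t1[3] vid=NULL → no match; kept with NULLs on the t2 side.
- t1[4] vid=3 → 1 match(es) in t2 → 1 row(s).
- 6 t2 row(s) had no t1 match → kept, t1 columns NULL.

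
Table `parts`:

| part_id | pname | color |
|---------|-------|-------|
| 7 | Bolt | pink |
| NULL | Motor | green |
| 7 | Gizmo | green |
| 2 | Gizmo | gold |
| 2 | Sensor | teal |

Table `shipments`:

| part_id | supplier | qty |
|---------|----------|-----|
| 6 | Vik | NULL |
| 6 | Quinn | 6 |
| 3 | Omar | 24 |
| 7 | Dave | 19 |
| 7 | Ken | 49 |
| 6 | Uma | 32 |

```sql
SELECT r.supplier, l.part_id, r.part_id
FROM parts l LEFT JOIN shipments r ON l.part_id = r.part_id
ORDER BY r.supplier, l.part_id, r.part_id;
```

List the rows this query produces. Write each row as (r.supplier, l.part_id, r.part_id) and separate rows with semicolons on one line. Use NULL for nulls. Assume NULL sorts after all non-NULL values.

(Dave, 7, 7); (Dave, 7, 7); (Ken, 7, 7); (Ken, 7, 7); (NULL, 2, NULL); (NULL, 2, NULL); (NULL, NULL, NULL)

LEFT JOIN keeps every row from `parts`; unmatched rows get NULL for `shipments`'s columns.
Matching on l.part_id = r.part_id. A NULL in a compared column never satisfies the condition.
Matched pairs: 4; unmatched l rows kept: 3.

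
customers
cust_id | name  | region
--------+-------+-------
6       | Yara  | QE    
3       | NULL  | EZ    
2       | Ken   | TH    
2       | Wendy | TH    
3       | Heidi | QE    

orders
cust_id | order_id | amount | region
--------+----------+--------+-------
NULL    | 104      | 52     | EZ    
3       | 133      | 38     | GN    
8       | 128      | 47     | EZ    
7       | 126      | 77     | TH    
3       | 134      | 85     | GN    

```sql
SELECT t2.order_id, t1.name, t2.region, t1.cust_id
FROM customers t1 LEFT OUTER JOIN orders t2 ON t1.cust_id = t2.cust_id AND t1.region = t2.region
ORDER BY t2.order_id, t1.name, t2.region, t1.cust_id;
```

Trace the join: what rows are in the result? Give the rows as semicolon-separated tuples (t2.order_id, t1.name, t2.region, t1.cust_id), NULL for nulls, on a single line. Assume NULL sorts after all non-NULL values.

(NULL, Heidi, NULL, 3); (NULL, Ken, NULL, 2); (NULL, Wendy, NULL, 2); (NULL, Yara, NULL, 6); (NULL, NULL, NULL, 3)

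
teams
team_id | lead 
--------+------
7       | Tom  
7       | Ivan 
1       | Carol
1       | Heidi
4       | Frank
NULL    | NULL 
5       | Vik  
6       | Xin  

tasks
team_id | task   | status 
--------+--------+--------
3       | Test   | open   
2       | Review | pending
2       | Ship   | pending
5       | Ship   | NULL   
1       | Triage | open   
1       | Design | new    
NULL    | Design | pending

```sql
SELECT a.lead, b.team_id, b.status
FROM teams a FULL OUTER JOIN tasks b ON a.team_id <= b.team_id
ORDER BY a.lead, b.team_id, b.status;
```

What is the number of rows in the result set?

19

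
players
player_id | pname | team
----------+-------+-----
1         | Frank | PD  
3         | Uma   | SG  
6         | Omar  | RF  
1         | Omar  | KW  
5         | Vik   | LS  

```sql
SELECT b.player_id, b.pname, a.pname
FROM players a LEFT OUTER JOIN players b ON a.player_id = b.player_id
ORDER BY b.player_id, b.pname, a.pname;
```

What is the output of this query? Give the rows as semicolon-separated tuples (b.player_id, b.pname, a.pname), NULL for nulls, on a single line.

(1, Frank, Frank); (1, Frank, Omar); (1, Omar, Frank); (1, Omar, Omar); (3, Uma, Uma); (5, Vik, Vik); (6, Omar, Omar)

LEFT JOIN keeps every row from `players a`; unmatched rows get NULL for `players b`'s columns.
Matching on a.player_id = b.player_id.
- a (player_id=1) pairs with 2 row(s) of b.
- a (player_id=3) pairs with 1 row(s) of b.
- a (player_id=6) pairs with 1 row(s) of b.
- a (player_id=1) pairs with 2 row(s) of b.
- a (player_id=5) pairs with 1 row(s) of b.
After projecting and ordering:
b.player_id | b.pname | a.pname
1 | Frank | Frank
1 | Frank | Omar
1 | Omar | Frank
1 | Omar | Omar
3 | Uma | Uma
5 | Vik | Vik
6 | Omar | Omar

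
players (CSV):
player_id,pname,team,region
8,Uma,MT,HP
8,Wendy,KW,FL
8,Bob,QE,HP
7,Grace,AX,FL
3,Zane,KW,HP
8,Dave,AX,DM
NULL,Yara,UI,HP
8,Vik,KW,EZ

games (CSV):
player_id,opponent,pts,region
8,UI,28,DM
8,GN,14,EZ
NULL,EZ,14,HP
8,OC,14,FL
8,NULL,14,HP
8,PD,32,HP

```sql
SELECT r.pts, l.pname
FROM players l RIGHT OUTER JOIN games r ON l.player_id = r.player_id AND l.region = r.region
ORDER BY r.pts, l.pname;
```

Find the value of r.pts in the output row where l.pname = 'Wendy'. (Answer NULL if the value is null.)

14

RIGHT JOIN keeps every row from `games`; unmatched rows get NULL for `players`'s columns.
Matching on l.player_id = r.player_id AND l.region = r.region. A NULL in a compared column never satisfies the condition.
- player_id=8, region=HP: 2 matching r row(s), so 2 row(s) emitted.
- player_id=8, region=FL: 1 matching r row(s), so 1 row(s) emitted.
- player_id=8, region=HP: 2 matching r row(s), so 2 row(s) emitted.
- player_id=7, region=FL: no matching r row.
- player_id=3, region=HP: no matching r row.
- player_id=8, region=DM: 1 matching r row(s), so 1 row(s) emitted.
- player_id=NULL, region=HP: no matching r row.
- player_id=8, region=EZ: 1 matching r row(s), so 1 row(s) emitted.
- 1 row(s) from r found no l partner → padded with NULL.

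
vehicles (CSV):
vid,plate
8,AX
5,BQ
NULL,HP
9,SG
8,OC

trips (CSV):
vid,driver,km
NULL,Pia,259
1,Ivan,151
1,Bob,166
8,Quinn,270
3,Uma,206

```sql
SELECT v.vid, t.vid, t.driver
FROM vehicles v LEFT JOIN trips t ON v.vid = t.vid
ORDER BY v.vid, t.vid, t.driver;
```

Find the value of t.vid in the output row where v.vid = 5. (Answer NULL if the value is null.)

LEFT JOIN keeps every row from `vehicles`; unmatched rows get NULL for `trips`'s columns.
Matching on v.vid = t.vid. A NULL in a compared column never satisfies the condition.
- v row (vid=8): matches 1 t row(s) → 1 output row(s).
- v row (vid=5): no match → kept, t columns NULL.
- v row (vid=NULL): no match → kept, t columns NULL.
- v row (vid=9): no match → kept, t columns NULL.
- v row (vid=8): matches 1 t row(s) → 1 output row(s).

NULL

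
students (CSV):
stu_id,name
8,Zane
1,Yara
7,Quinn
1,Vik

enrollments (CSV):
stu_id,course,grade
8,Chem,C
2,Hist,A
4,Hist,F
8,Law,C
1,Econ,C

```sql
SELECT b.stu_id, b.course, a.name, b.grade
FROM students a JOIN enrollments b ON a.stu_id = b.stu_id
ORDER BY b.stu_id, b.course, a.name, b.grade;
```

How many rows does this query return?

4

INNER JOIN keeps only pairs where the ON condition holds.
Matching on a.stu_id = b.stu_id.
- a (stu_id=8) pairs with 2 row(s) of b.
- a (stu_id=1) pairs with 1 row(s) of b.
- a (stu_id=7) has no partner → excluded.
- a (stu_id=1) pairs with 1 row(s) of b.
Total: 4 rows.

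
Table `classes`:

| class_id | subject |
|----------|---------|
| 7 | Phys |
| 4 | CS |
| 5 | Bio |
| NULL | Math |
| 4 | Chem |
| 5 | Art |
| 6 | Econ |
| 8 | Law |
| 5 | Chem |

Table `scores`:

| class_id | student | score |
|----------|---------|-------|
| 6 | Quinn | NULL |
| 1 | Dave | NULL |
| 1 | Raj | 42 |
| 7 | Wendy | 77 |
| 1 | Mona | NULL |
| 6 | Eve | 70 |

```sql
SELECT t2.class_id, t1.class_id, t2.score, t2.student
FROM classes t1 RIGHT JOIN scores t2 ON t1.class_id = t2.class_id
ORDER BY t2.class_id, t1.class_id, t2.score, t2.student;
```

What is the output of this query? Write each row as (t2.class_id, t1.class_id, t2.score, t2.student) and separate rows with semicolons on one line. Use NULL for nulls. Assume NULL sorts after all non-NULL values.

RIGHT JOIN keeps every row from `scores`; unmatched rows get NULL for `classes`'s columns.
Matching on t1.class_id = t2.class_id. A NULL in a compared column never satisfies the condition.
- class_id=7: 1 matching t2 row(s), so 1 row(s) emitted.
- class_id=4: no matching t2 row.
- class_id=5: no matching t2 row.
- class_id=NULL: no matching t2 row.
- class_id=4: no matching t2 row.
- class_id=5: no matching t2 row.
- class_id=6: 2 matching t2 row(s), so 2 row(s) emitted.
- class_id=8: no matching t2 row.
- class_id=5: no matching t2 row.
- 3 t2 row(s) had no t1 match → kept, t1 columns NULL.
After projecting and ordering:
t2.class_id | t1.class_id | t2.score | t2.student
1 | NULL | 42 | Raj
1 | NULL | NULL | Dave
1 | NULL | NULL | Mona
6 | 6 | 70 | Eve
6 | 6 | NULL | Quinn
7 | 7 | 77 | Wendy

(1, NULL, 42, Raj); (1, NULL, NULL, Dave); (1, NULL, NULL, Mona); (6, 6, 70, Eve); (6, 6, NULL, Quinn); (7, 7, 77, Wendy)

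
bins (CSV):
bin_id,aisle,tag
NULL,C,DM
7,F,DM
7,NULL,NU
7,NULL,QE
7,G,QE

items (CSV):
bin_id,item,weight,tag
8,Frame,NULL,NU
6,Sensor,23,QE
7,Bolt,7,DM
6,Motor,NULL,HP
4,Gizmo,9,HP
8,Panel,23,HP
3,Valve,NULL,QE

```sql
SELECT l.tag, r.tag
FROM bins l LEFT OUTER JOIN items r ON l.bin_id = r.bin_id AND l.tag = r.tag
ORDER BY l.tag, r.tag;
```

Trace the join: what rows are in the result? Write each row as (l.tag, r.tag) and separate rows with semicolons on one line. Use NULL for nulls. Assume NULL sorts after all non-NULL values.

(DM, DM); (DM, NULL); (NU, NULL); (QE, NULL); (QE, NULL)

LEFT JOIN keeps every row from `bins`; unmatched rows get NULL for `items`'s columns.
Matching on l.bin_id = r.bin_id AND l.tag = r.tag. A NULL in a compared column never satisfies the condition.
- l (bin_id=NULL, tag=DM) has no partner → padded with NULL.
- l (bin_id=7, tag=DM) pairs with 1 row(s) of r.
- l (bin_id=7, tag=NU) has no partner → padded with NULL.
- l (bin_id=7, tag=QE) has no partner → padded with NULL.
- l (bin_id=7, tag=QE) has no partner → padded with NULL.
After projecting and ordering:
l.tag | r.tag
DM | DM
DM | NULL
NU | NULL
QE | NULL
QE | NULL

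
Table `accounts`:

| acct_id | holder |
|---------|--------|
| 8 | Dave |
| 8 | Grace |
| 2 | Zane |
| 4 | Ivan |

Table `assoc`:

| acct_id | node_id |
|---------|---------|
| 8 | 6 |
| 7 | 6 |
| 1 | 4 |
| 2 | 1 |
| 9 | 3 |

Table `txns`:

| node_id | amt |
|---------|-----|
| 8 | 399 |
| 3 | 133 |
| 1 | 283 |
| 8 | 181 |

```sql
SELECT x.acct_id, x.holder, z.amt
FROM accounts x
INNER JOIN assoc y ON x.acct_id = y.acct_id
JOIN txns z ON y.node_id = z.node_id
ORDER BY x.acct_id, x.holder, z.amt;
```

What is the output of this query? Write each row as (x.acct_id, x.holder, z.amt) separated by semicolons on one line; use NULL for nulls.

Step 1 — x INNER JOIN y on acct_id → 3 row(s).
Then INNER JOIN `txns z` on node_id: keep only rows whose y.node_id appears in z.

(2, Zane, 283)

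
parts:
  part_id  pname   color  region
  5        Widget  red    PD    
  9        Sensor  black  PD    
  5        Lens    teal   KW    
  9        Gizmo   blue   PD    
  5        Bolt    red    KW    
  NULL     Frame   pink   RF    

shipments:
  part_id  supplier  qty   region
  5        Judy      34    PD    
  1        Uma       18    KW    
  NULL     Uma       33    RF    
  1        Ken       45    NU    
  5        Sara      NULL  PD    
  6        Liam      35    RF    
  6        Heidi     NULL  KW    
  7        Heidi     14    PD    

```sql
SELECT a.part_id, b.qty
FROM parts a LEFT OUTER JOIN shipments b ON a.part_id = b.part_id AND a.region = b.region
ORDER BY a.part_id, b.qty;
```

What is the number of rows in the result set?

LEFT JOIN keeps every row from `parts`; unmatched rows get NULL for `shipments`'s columns.
Matching on a.part_id = b.part_id AND a.region = b.region. A NULL in a compared column never satisfies the condition.
- a row (part_id=5, region=PD): matches 2 b row(s) → 2 output row(s).
- a row (part_id=9, region=PD): no match → kept, b columns NULL.
- a row (part_id=5, region=KW): no match → kept, b columns NULL.
- a row (part_id=9, region=PD): no match → kept, b columns NULL.
- a row (part_id=5, region=KW): no match → kept, b columns NULL.
- a row (part_id=NULL, region=RF): no match → kept, b columns NULL.
Total: 2 matched + 5 padded = 7 rows.

7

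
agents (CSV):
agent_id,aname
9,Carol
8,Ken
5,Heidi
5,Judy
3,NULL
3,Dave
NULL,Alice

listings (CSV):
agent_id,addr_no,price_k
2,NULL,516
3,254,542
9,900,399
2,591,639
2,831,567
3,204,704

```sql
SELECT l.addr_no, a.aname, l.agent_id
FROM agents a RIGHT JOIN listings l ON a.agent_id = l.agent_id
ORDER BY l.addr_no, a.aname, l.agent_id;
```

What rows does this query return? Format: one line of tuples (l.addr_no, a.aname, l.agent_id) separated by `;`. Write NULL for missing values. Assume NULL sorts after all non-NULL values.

RIGHT JOIN keeps every row from `listings`; unmatched rows get NULL for `agents`'s columns.
Matching on a.agent_id = l.agent_id. A NULL in a compared column never satisfies the condition.
- a (agent_id=9) pairs with 1 row(s) of l.
- a (agent_id=8) has no partner in l.
- a (agent_id=5) has no partner in l.
- a (agent_id=5) has no partner in l.
- a (agent_id=3) pairs with 2 row(s) of l.
- a (agent_id=3) pairs with 2 row(s) of l.
- a (agent_id=NULL) has no partner in l.
- 3 row(s) from l found no a partner → padded with NULL.
After projecting and ordering:
l.addr_no | a.aname | l.agent_id
204 | Dave | 3
204 | NULL | 3
254 | Dave | 3
254 | NULL | 3
591 | NULL | 2
831 | NULL | 2
900 | Carol | 9
NULL | NULL | 2

(204, Dave, 3); (204, NULL, 3); (254, Dave, 3); (254, NULL, 3); (591, NULL, 2); (831, NULL, 2); (900, Carol, 9); (NULL, NULL, 2)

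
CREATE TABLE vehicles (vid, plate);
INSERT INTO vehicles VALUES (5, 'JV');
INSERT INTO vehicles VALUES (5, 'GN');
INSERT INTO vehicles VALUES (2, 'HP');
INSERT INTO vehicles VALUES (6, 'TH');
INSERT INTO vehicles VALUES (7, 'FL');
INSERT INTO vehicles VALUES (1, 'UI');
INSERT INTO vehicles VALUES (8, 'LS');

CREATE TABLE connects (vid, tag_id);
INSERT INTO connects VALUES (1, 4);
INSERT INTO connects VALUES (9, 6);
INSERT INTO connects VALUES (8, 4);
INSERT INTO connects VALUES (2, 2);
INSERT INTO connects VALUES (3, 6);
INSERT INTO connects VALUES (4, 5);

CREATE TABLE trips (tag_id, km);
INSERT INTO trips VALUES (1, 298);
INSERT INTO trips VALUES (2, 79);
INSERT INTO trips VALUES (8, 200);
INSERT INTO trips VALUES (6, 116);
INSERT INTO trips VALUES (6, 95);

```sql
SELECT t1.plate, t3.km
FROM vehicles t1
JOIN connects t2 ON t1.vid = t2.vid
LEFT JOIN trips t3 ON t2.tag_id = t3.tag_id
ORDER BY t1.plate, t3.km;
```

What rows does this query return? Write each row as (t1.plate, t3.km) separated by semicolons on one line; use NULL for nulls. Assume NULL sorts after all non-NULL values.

Joins associate left-to-right: vehicles INNER JOIN connects on vid gives 3 intermediate row(s).
Then LEFT JOIN `trips t3` on tag_id: each of those 3 rows is kept; rows whose t2.tag_id has no match in t3 get NULL for t3's columns.

(HP, 79); (LS, NULL); (UI, NULL)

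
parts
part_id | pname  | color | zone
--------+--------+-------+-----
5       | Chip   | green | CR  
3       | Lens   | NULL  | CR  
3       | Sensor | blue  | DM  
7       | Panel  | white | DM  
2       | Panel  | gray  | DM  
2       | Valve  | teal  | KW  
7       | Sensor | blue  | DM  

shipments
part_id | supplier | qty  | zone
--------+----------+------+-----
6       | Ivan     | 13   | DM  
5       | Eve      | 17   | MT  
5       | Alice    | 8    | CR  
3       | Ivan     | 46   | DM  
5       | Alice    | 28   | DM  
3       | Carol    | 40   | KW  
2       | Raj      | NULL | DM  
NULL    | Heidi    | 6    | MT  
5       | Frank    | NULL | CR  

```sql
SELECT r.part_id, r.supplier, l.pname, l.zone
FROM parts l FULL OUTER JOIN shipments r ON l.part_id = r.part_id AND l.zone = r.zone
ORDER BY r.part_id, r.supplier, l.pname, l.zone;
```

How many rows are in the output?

13

FULL OUTER JOIN keeps every row from both sides; unmatched rows get NULL for the other side's columns.
Matching on l.part_id = r.part_id AND l.zone = r.zone. A NULL in a compared column never satisfies the condition.
Matched pairs: 4; unmatched l rows kept: 4; unmatched r rows kept: 5.
Total: 4 matched + 9 padded = 13 rows.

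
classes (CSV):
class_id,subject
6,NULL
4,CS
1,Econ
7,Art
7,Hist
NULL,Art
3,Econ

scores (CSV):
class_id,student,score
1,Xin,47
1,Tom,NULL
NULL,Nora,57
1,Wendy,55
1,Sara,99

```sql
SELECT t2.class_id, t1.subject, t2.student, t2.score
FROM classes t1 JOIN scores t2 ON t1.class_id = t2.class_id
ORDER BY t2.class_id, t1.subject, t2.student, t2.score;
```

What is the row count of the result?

4

INNER JOIN keeps only pairs where the ON condition holds.
Matching on t1.class_id = t2.class_id. A NULL in a compared column never satisfies the condition.
- t1 row (class_id=6): no match → dropped.
- t1 row (class_id=4): no match → dropped.
- t1 row (class_id=1): matches 4 t2 row(s) → 4 output row(s).
- t1 row (class_id=7): no match → dropped.
- t1 row (class_id=7): no match → dropped.
- t1 row (class_id=NULL): no match → dropped.
- t1 row (class_id=3): no match → dropped.
Total: 4 rows.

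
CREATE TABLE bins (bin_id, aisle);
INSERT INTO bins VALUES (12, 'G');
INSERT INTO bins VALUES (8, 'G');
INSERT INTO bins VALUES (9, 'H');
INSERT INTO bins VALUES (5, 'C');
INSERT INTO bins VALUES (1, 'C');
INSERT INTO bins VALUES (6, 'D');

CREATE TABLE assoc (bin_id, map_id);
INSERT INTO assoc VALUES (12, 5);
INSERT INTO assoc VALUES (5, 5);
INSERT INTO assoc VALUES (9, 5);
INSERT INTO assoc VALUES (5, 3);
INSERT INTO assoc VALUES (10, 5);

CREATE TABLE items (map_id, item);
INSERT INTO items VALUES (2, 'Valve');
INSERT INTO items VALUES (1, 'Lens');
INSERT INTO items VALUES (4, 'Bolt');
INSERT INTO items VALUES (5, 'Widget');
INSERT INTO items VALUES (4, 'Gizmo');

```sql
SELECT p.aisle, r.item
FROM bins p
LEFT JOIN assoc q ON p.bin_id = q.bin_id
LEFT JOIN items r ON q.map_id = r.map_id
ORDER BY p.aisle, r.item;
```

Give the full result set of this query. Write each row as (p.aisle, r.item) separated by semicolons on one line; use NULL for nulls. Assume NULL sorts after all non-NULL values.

(C, Widget); (C, NULL); (C, NULL); (D, NULL); (G, Widget); (G, NULL); (H, Widget)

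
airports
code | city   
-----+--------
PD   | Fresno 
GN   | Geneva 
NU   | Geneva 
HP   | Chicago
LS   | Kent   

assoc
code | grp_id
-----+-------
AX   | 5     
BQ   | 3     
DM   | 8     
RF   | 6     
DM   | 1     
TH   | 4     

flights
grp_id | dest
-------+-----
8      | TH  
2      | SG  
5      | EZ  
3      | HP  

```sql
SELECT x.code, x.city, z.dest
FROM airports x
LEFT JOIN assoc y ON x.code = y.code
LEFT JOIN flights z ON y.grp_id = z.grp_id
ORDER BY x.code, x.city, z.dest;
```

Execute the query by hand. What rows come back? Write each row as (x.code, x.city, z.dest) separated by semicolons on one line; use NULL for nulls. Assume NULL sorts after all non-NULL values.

Joins associate left-to-right: airports LEFT JOIN assoc on code gives 5 intermediate row(s).
Then LEFT JOIN `flights z` on grp_id: each of those 5 rows is kept; rows whose y.grp_id has no match in z get NULL for z's columns.

(GN, Geneva, NULL); (HP, Chicago, NULL); (LS, Kent, NULL); (NU, Geneva, NULL); (PD, Fresno, NULL)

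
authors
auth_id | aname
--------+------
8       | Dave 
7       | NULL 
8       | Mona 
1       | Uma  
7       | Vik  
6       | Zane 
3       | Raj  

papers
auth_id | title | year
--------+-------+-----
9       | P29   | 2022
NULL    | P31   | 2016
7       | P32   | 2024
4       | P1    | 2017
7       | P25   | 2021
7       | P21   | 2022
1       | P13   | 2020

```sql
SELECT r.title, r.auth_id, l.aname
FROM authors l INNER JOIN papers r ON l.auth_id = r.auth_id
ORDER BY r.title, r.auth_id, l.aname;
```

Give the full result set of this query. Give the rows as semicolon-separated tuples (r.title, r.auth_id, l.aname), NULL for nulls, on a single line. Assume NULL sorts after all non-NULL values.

INNER JOIN keeps only pairs where the ON condition holds.
Matching on l.auth_id = r.auth_id. A NULL in a compared column never satisfies the condition.
Matched pairs: 7.

(P13, 1, Uma); (P21, 7, Vik); (P21, 7, NULL); (P25, 7, Vik); (P25, 7, NULL); (P32, 7, Vik); (P32, 7, NULL)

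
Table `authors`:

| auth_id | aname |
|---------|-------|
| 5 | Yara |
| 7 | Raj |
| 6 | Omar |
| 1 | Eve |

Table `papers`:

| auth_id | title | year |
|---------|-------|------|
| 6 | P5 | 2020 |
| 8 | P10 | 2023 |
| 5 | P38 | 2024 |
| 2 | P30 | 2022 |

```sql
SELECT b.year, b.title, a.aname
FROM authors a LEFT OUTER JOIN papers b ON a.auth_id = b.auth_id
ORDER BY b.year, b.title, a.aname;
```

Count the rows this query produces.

4

LEFT JOIN keeps every row from `authors`; unmatched rows get NULL for `papers`'s columns.
Matching on a.auth_id = b.auth_id.
- a[0] auth_id=5 → 1 match(es) in b → 1 row(s).
- a[1] auth_id=7 → no match; kept with NULLs on the b side.
- a[2] auth_id=6 → 1 match(es) in b → 1 row(s).
- a[3] auth_id=1 → no match; kept with NULLs on the b side.
Total: 2 matched + 2 padded = 4 rows.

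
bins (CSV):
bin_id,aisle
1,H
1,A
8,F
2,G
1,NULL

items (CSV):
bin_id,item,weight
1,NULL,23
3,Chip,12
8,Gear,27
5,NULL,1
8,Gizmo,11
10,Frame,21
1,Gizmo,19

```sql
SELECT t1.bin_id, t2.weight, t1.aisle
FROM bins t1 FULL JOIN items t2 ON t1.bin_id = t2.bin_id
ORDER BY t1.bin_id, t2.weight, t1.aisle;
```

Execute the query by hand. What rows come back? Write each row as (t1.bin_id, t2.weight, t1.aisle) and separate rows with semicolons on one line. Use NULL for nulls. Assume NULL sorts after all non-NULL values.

(1, 19, A); (1, 19, H); (1, 19, NULL); (1, 23, A); (1, 23, H); (1, 23, NULL); (2, NULL, G); (8, 11, F); (8, 27, F); (NULL, 1, NULL); (NULL, 12, NULL); (NULL, 21, NULL)

FULL OUTER JOIN keeps every row from both sides; unmatched rows get NULL for the other side's columns.
Matching on t1.bin_id = t2.bin_id.
- t1 (bin_id=1) pairs with 2 row(s) of t2.
- t1 (bin_id=1) pairs with 2 row(s) of t2.
- t1 (bin_id=8) pairs with 2 row(s) of t2.
- t1 (bin_id=2) has no partner → padded with NULL.
- t1 (bin_id=1) pairs with 2 row(s) of t2.
- 3 t2 row(s) had no t1 match → kept, t1 columns NULL.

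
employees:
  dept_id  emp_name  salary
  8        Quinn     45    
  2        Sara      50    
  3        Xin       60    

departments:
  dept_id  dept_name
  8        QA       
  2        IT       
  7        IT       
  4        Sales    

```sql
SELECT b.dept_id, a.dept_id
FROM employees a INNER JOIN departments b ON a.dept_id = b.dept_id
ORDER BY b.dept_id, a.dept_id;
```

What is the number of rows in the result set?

2

INNER JOIN keeps only pairs where the ON condition holds.
Matching on a.dept_id = b.dept_id.
- a[0] dept_id=8 → 1 match(es) in b → 1 row(s).
- a[1] dept_id=2 → 1 match(es) in b → 1 row(s).
- a[2] dept_id=3 → no match; dropped.
Total: 2 rows.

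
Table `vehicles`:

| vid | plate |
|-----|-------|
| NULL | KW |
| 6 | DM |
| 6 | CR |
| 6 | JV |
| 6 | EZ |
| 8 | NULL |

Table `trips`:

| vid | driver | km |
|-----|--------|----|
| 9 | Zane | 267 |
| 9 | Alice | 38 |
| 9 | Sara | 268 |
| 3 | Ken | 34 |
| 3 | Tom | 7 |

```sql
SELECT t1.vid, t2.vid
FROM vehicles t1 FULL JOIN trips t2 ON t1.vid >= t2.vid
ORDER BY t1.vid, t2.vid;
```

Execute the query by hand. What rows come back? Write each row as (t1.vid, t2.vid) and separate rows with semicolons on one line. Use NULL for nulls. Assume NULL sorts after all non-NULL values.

FULL OUTER JOIN keeps every row from both sides; unmatched rows get NULL for the other side's columns.
Matching on t1.vid >= t2.vid. A NULL in a compared column never satisfies the condition.
- t1 (vid=NULL) has no partner → padded with NULL.
- t1 (vid=6) pairs with 2 row(s) of t2.
- t1 (vid=6) pairs with 2 row(s) of t2.
- t1 (vid=6) pairs with 2 row(s) of t2.
- t1 (vid=6) pairs with 2 row(s) of t2.
- t1 (vid=8) pairs with 2 row(s) of t2.
- plus 3 unmatched t2 row(s), each kept with NULL t1 columns.

(6, 3); (6, 3); (6, 3); (6, 3); (6, 3); (6, 3); (6, 3); (6, 3); (8, 3); (8, 3); (NULL, 9); (NULL, 9); (NULL, 9); (NULL, NULL)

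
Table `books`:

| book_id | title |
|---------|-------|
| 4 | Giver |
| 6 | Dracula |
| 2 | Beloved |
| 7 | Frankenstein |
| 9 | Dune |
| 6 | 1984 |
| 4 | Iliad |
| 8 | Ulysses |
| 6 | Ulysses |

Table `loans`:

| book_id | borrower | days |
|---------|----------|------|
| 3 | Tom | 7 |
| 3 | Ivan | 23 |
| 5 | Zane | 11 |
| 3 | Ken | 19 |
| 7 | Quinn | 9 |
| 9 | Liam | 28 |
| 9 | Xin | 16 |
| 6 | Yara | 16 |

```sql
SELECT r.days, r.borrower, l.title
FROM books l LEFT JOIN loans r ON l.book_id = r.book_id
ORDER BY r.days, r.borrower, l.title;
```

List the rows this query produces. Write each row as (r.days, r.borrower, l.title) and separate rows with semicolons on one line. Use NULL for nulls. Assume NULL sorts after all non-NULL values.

(9, Quinn, Frankenstein); (16, Xin, Dune); (16, Yara, 1984); (16, Yara, Dracula); (16, Yara, Ulysses); (28, Liam, Dune); (NULL, NULL, Beloved); (NULL, NULL, Giver); (NULL, NULL, Iliad); (NULL, NULL, Ulysses)

LEFT JOIN keeps every row from `books`; unmatched rows get NULL for `loans`'s columns.
Matching on l.book_id = r.book_id.
- l[0] book_id=4 → no match; kept with NULLs on the r side.
- l[1] book_id=6 → 1 match(es) in r → 1 row(s).
- l[2] book_id=2 → no match; kept with NULLs on the r side.
- l[3] book_id=7 → 1 match(es) in r → 1 row(s).
- l[4] book_id=9 → 2 match(es) in r → 2 row(s).
- l[5] book_id=6 → 1 match(es) in r → 1 row(s).
- l[6] book_id=4 → no match; kept with NULLs on the r side.
- l[7] book_id=8 → no match; kept with NULLs on the r side.
- l[8] book_id=6 → 1 match(es) in r → 1 row(s).
After projecting and ordering:
r.days | r.borrower | l.title
9 | Quinn | Frankenstein
16 | Xin | Dune
16 | Yara | 1984
16 | Yara | Dracula
16 | Yara | Ulysses
28 | Liam | Dune
NULL | NULL | Beloved
NULL | NULL | Giver
NULL | NULL | Iliad
NULL | NULL | Ulysses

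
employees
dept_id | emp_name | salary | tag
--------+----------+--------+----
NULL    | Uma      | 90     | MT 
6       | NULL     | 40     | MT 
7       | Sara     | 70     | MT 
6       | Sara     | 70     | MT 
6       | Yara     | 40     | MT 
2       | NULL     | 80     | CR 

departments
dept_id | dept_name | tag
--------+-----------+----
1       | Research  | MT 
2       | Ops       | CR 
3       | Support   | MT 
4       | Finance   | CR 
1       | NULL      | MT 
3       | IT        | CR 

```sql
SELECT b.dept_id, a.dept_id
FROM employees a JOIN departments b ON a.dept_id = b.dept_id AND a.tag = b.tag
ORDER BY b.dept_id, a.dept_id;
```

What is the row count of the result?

INNER JOIN keeps only pairs where the ON condition holds.
Matching on a.dept_id = b.dept_id AND a.tag = b.tag. A NULL in a compared column never satisfies the condition.
- dept_id=NULL, tag=MT: no matching b row, dropped.
- dept_id=6, tag=MT: no matching b row, dropped.
- dept_id=7, tag=MT: no matching b row, dropped.
- dept_id=6, tag=MT: no matching b row, dropped.
- dept_id=6, tag=MT: no matching b row, dropped.
- dept_id=2, tag=CR: 1 matching b row(s), so 1 row(s) emitted.
Total: 1 rows.

1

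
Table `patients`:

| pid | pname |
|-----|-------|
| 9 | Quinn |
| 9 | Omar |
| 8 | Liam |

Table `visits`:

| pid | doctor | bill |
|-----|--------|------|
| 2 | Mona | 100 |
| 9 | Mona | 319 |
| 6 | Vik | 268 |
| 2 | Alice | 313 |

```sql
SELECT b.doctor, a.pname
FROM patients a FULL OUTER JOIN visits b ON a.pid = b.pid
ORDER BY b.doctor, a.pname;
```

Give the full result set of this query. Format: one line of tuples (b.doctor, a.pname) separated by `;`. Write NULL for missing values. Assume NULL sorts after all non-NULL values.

FULL OUTER JOIN keeps every row from both sides; unmatched rows get NULL for the other side's columns.
Matching on a.pid = b.pid.
- a[0] pid=9 → 1 match(es) in b → 1 row(s).
- a[1] pid=9 → 1 match(es) in b → 1 row(s).
- a[2] pid=8 → no match; kept with NULLs on the b side.
- 3 b row(s) had no a match → kept, a columns NULL.
After projecting and ordering:
b.doctor | a.pname
Alice | NULL
Mona | Omar
Mona | Quinn
Mona | NULL
Vik | NULL
NULL | Liam

(Alice, NULL); (Mona, Omar); (Mona, Quinn); (Mona, NULL); (Vik, NULL); (NULL, Liam)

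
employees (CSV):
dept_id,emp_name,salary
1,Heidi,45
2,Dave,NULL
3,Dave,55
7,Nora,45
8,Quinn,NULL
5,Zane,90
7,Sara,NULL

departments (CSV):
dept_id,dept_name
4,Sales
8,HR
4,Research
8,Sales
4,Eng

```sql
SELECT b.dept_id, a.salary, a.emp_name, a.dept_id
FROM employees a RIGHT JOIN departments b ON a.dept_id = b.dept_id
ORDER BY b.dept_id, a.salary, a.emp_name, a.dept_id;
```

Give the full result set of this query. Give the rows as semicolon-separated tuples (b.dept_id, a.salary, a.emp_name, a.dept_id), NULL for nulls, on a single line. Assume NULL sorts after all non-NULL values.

RIGHT JOIN keeps every row from `departments`; unmatched rows get NULL for `employees`'s columns.
Matching on a.dept_id = b.dept_id.
Matched pairs: 2; unmatched b rows kept: 3.

(4, NULL, NULL, NULL); (4, NULL, NULL, NULL); (4, NULL, NULL, NULL); (8, NULL, Quinn, 8); (8, NULL, Quinn, 8)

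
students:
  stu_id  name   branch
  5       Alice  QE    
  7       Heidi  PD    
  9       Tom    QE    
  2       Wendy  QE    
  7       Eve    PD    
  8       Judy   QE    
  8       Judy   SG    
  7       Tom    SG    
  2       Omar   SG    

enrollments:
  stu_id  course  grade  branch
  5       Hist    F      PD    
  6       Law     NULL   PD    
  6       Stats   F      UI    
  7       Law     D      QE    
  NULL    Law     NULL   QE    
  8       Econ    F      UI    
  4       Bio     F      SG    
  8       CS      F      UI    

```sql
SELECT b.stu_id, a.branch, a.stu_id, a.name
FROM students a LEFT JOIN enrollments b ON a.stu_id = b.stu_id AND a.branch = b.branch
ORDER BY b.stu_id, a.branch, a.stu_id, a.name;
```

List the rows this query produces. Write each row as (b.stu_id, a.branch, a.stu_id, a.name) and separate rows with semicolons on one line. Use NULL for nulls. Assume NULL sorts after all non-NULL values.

(NULL, PD, 7, Eve); (NULL, PD, 7, Heidi); (NULL, QE, 2, Wendy); (NULL, QE, 5, Alice); (NULL, QE, 8, Judy); (NULL, QE, 9, Tom); (NULL, SG, 2, Omar); (NULL, SG, 7, Tom); (NULL, SG, 8, Judy)

LEFT JOIN keeps every row from `students`; unmatched rows get NULL for `enrollments`'s columns.
Matching on a.stu_id = b.stu_id AND a.branch = b.branch. A NULL in a compared column never satisfies the condition.
Matched pairs: 0; unmatched a rows kept: 9.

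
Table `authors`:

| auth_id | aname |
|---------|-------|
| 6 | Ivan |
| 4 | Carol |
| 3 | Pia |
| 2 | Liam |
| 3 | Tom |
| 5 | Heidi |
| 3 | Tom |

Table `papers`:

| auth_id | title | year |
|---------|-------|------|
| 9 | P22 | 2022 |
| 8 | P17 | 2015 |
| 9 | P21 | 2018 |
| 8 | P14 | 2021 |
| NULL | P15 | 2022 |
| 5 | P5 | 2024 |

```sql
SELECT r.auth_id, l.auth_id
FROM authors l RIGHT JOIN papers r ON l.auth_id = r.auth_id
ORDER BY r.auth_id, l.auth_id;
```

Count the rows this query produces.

6

RIGHT JOIN keeps every row from `papers`; unmatched rows get NULL for `authors`'s columns.
Matching on l.auth_id = r.auth_id. A NULL in a compared column never satisfies the condition.
Matched pairs: 1; unmatched r rows kept: 5.
Total: 1 matched + 5 padded = 6 rows.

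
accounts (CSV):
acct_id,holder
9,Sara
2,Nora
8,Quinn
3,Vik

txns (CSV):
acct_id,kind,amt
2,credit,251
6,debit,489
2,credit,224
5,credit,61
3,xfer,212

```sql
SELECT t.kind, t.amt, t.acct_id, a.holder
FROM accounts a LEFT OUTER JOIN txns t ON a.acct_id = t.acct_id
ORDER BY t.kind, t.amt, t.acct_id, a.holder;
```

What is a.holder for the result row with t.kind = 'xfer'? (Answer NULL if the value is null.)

Vik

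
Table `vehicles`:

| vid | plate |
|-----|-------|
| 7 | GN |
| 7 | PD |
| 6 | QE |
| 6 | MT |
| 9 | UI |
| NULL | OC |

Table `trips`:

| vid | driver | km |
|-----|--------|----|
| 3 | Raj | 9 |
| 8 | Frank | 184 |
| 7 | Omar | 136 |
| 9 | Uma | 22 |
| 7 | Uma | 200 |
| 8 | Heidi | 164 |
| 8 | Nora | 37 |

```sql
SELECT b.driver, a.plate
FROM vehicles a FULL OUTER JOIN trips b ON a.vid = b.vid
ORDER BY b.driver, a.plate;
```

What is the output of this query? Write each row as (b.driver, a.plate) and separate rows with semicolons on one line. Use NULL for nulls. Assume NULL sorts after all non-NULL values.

FULL OUTER JOIN keeps every row from both sides; unmatched rows get NULL for the other side's columns.
Matching on a.vid = b.vid. A NULL in a compared column never satisfies the condition.
- a[0] vid=7 → 2 match(es) in b → 2 row(s).
- a[1] vid=7 → 2 match(es) in b → 2 row(s).
- a[2] vid=6 → no match; kept with NULLs on the b side.
- a[3] vid=6 → no match; kept with NULLs on the b side.
- a[4] vid=9 → 1 match(es) in b → 1 row(s).
- a[5] vid=NULL → no match; kept with NULLs on the b side.
- 4 b row(s) had no a match → kept, a columns NULL.

(Frank, NULL); (Heidi, NULL); (Nora, NULL); (Omar, GN); (Omar, PD); (Raj, NULL); (Uma, GN); (Uma, PD); (Uma, UI); (NULL, MT); (NULL, OC); (NULL, QE)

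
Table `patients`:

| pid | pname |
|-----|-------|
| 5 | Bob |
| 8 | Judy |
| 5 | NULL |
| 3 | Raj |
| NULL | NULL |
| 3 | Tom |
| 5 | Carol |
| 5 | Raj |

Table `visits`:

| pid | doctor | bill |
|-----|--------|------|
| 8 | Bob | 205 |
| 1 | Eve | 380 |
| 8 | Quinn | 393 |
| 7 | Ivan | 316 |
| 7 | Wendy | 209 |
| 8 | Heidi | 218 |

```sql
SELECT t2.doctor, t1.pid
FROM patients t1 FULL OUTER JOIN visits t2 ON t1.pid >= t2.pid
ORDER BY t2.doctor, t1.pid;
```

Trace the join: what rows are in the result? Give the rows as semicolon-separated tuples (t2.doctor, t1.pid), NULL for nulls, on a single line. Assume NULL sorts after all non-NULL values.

FULL OUTER JOIN keeps every row from both sides; unmatched rows get NULL for the other side's columns.
Matching on t1.pid >= t2.pid. A NULL in a compared column never satisfies the condition.
- t1[0] pid=5 → 1 match(es) in t2 → 1 row(s).
- t1[1] pid=8 → 6 match(es) in t2 → 6 row(s).
- t1[2] pid=5 → 1 match(es) in t2 → 1 row(s).
- t1[3] pid=3 → 1 match(es) in t2 → 1 row(s).
- t1[4] pid=NULL → no match; kept with NULLs on the t2 side.
- t1[5] pid=3 → 1 match(es) in t2 → 1 row(s).
- t1[6] pid=5 → 1 match(es) in t2 → 1 row(s).
- t1[7] pid=5 → 1 match(es) in t2 → 1 row(s).

(Bob, 8); (Eve, 3); (Eve, 3); (Eve, 5); (Eve, 5); (Eve, 5); (Eve, 5); (Eve, 8); (Heidi, 8); (Ivan, 8); (Quinn, 8); (Wendy, 8); (NULL, NULL)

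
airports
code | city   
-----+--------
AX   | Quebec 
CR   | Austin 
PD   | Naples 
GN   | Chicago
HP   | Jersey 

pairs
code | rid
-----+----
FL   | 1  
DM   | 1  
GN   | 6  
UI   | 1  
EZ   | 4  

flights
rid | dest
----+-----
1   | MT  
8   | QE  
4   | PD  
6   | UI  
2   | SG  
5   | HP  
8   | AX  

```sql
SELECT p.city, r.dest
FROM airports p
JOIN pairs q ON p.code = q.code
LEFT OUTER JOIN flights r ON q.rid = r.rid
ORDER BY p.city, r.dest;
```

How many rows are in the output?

1

Evaluate left to right. First `airports p INNER JOIN pairs q` on code: 1 row(s).
Then LEFT JOIN `flights r` on rid: each of those 1 rows is kept; rows whose q.rid has no match in r get NULL for r's columns.
Result: 1 row(s).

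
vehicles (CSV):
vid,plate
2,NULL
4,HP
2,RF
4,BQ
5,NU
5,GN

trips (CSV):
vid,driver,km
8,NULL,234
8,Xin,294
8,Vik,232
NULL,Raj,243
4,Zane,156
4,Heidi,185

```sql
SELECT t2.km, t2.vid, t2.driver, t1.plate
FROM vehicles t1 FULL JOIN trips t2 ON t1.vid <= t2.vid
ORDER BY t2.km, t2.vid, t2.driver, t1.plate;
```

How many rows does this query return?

FULL OUTER JOIN keeps every row from both sides; unmatched rows get NULL for the other side's columns.
Matching on t1.vid <= t2.vid. A NULL in a compared column never satisfies the condition.
- t1 row (vid=2): matches 5 t2 row(s) → 5 output row(s).
- t1 row (vid=4): matches 5 t2 row(s) → 5 output row(s).
- t1 row (vid=2): matches 5 t2 row(s) → 5 output row(s).
- t1 row (vid=4): matches 5 t2 row(s) → 5 output row(s).
- t1 row (vid=5): matches 3 t2 row(s) → 3 output row(s).
- t1 row (vid=5): matches 3 t2 row(s) → 3 output row(s).
- 1 row(s) from t2 found no t1 partner → padded with NULL.
Total: 26 matched + 1 padded = 27 rows.

27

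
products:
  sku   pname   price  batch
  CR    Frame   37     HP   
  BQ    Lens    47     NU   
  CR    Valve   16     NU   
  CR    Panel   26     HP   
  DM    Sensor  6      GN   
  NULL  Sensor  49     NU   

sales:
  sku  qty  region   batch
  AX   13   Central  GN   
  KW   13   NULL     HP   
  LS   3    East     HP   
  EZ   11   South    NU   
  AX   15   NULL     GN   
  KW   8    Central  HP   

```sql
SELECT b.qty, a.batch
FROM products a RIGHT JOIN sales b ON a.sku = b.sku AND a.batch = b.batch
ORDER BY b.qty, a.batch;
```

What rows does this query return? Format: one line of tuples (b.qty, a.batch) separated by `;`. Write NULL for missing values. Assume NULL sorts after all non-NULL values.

(3, NULL); (8, NULL); (11, NULL); (13, NULL); (13, NULL); (15, NULL)

RIGHT JOIN keeps every row from `sales`; unmatched rows get NULL for `products`'s columns.
Matching on a.sku = b.sku AND a.batch = b.batch. A NULL in a compared column never satisfies the condition.
- sku=CR, batch=HP: no matching b row.
- sku=BQ, batch=NU: no matching b row.
- sku=CR, batch=NU: no matching b row.
- sku=CR, batch=HP: no matching b row.
- sku=DM, batch=GN: no matching b row.
- sku=NULL, batch=NU: no matching b row.
- 6 row(s) from b found no a partner → padded with NULL.
After projecting and ordering:
b.qty | a.batch
3 | NULL
8 | NULL
11 | NULL
13 | NULL
13 | NULL
15 | NULL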